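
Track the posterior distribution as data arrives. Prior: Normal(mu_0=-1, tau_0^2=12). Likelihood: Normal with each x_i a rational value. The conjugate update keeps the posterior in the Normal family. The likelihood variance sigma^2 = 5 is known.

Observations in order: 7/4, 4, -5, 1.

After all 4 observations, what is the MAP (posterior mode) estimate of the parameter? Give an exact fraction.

16/53

obs 1: x=7/4 → posterior Normal(16/17, 60/17)
obs 2: x=4 → posterior Normal(64/29, 60/29)
obs 3: x=-5 → posterior Normal(4/41, 60/41)
obs 4: x=1 → posterior Normal(16/53, 60/53)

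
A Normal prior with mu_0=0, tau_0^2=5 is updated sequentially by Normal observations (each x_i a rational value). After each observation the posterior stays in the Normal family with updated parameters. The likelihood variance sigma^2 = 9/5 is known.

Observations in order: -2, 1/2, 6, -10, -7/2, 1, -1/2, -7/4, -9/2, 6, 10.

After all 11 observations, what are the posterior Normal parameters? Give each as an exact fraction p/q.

obs 1: x=-2 → posterior Normal(-25/17, 45/34)
obs 2: x=1/2 → posterior Normal(-75/118, 45/59)
obs 3: x=6 → posterior Normal(75/56, 15/28)
obs 4: x=-10 → posterior Normal(-275/218, 45/109)
obs 5: x=-7/2 → posterior Normal(-225/134, 45/134)
obs 6: x=1 → posterior Normal(-200/159, 15/53)
obs 7: x=-1/2 → posterior Normal(-425/368, 45/184)
obs 8: x=-7/4 → posterior Normal(-1025/836, 45/209)
obs 9: x=-9/2 → posterior Normal(-1475/936, 5/26)
obs 10: x=6 → posterior Normal(-125/148, 45/259)
obs 11: x=10 → posterior Normal(125/1136, 45/284)

mu_0=125/1136, tau_0^2=45/284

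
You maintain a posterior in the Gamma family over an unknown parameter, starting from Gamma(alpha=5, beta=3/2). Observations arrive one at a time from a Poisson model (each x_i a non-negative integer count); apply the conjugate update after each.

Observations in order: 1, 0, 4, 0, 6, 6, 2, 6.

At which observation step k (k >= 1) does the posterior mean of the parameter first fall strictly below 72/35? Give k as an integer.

obs 1: x=1 → posterior Gamma(6, 5/2)
obs 2: x=0 → posterior Gamma(6, 7/2)
obs 3: x=4 → posterior Gamma(10, 9/2)
obs 4: x=0 → posterior Gamma(10, 11/2)
obs 5: x=6 → posterior Gamma(16, 13/2)
obs 6: x=6 → posterior Gamma(22, 15/2)
obs 7: x=2 → posterior Gamma(24, 17/2)
obs 8: x=6 → posterior Gamma(30, 19/2)

k = 2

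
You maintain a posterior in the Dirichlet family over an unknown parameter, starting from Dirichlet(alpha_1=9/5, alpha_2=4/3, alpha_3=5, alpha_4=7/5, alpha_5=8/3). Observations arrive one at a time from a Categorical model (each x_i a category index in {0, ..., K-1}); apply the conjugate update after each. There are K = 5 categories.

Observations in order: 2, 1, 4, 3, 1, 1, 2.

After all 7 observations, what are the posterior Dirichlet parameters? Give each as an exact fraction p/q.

obs 1: x=2 → posterior Dirichlet(9/5, 4/3, 6, 7/5, 8/3)
obs 2: x=1 → posterior Dirichlet(9/5, 7/3, 6, 7/5, 8/3)
obs 3: x=4 → posterior Dirichlet(9/5, 7/3, 6, 7/5, 11/3)
obs 4: x=3 → posterior Dirichlet(9/5, 7/3, 6, 12/5, 11/3)
obs 5: x=1 → posterior Dirichlet(9/5, 10/3, 6, 12/5, 11/3)
obs 6: x=1 → posterior Dirichlet(9/5, 13/3, 6, 12/5, 11/3)
obs 7: x=2 → posterior Dirichlet(9/5, 13/3, 7, 12/5, 11/3)

alpha_1=9/5, alpha_2=13/3, alpha_3=7, alpha_4=12/5, alpha_5=11/3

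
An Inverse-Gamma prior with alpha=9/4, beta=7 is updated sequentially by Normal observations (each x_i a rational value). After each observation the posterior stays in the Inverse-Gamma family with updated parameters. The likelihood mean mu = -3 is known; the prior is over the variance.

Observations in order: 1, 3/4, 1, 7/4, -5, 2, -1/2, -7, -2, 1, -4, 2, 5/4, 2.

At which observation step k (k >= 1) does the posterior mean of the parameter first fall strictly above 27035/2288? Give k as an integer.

k = 4

obs 1: x=1 → posterior Inverse-Gamma(11/4, 15)
obs 2: x=3/4 → posterior Inverse-Gamma(13/4, 705/32)
obs 3: x=1 → posterior Inverse-Gamma(15/4, 961/32)
obs 4: x=7/4 → posterior Inverse-Gamma(17/4, 661/16)
obs 5: x=-5 → posterior Inverse-Gamma(19/4, 693/16)
obs 6: x=2 → posterior Inverse-Gamma(21/4, 893/16)
obs 7: x=-1/2 → posterior Inverse-Gamma(23/4, 943/16)
obs 8: x=-7 → posterior Inverse-Gamma(25/4, 1071/16)
obs 9: x=-2 → posterior Inverse-Gamma(27/4, 1079/16)
obs 10: x=1 → posterior Inverse-Gamma(29/4, 1207/16)
obs 11: x=-4 → posterior Inverse-Gamma(31/4, 1215/16)
obs 12: x=2 → posterior Inverse-Gamma(33/4, 1415/16)
obs 13: x=5/4 → posterior Inverse-Gamma(35/4, 3119/32)
obs 14: x=2 → posterior Inverse-Gamma(37/4, 3519/32)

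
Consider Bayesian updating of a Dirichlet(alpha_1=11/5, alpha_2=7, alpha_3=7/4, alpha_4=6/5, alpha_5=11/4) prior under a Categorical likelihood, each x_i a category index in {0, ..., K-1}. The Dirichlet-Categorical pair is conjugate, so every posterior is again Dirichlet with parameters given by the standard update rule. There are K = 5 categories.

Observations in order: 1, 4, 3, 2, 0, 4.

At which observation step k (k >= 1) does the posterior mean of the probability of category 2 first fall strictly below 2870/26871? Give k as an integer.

obs 1: x=1 → posterior Dirichlet(11/5, 8, 7/4, 6/5, 11/4)
obs 2: x=4 → posterior Dirichlet(11/5, 8, 7/4, 6/5, 15/4)
obs 3: x=3 → posterior Dirichlet(11/5, 8, 7/4, 11/5, 15/4)
obs 4: x=2 → posterior Dirichlet(11/5, 8, 11/4, 11/5, 15/4)
obs 5: x=0 → posterior Dirichlet(16/5, 8, 11/4, 11/5, 15/4)
obs 6: x=4 → posterior Dirichlet(16/5, 8, 11/4, 11/5, 19/4)

k = 2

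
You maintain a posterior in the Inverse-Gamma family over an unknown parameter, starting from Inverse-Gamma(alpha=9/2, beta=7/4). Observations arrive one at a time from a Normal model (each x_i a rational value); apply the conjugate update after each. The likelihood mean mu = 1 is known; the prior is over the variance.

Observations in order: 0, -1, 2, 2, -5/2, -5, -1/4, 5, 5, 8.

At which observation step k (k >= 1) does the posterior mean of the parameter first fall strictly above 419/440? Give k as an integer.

obs 1: x=0 → posterior Inverse-Gamma(5, 9/4)
obs 2: x=-1 → posterior Inverse-Gamma(11/2, 17/4)
obs 3: x=2 → posterior Inverse-Gamma(6, 19/4)
obs 4: x=2 → posterior Inverse-Gamma(13/2, 21/4)
obs 5: x=-5/2 → posterior Inverse-Gamma(7, 91/8)
obs 6: x=-5 → posterior Inverse-Gamma(15/2, 235/8)
obs 7: x=-1/4 → posterior Inverse-Gamma(8, 965/32)
obs 8: x=5 → posterior Inverse-Gamma(17/2, 1221/32)
obs 9: x=5 → posterior Inverse-Gamma(9, 1477/32)
obs 10: x=8 → posterior Inverse-Gamma(19/2, 2261/32)

k = 4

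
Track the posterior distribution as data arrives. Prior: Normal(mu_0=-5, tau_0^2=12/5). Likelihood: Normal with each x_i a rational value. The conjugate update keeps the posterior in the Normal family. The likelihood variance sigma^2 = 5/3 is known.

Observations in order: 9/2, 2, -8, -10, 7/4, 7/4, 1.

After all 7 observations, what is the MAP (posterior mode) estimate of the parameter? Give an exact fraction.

obs 1: x=9/2 → posterior Normal(37/61, 60/61)
obs 2: x=2 → posterior Normal(109/97, 60/97)
obs 3: x=-8 → posterior Normal(-179/133, 60/133)
obs 4: x=-10 → posterior Normal(-539/169, 60/169)
obs 5: x=7/4 → posterior Normal(-476/205, 12/41)
obs 6: x=7/4 → posterior Normal(-413/241, 60/241)
obs 7: x=1 → posterior Normal(-377/277, 60/277)

-377/277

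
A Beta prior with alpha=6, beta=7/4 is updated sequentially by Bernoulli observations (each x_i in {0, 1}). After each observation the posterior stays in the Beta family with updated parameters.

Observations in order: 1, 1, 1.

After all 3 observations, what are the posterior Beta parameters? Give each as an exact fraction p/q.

alpha=9, beta=7/4

obs 1: x=1 → posterior Beta(7, 7/4)
obs 2: x=1 → posterior Beta(8, 7/4)
obs 3: x=1 → posterior Beta(9, 7/4)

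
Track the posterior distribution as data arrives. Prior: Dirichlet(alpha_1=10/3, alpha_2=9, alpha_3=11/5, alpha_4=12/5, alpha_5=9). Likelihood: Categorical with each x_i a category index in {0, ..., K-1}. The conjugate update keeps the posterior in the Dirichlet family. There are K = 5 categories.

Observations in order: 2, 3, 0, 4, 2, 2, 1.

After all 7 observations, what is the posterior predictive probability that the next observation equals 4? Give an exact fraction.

75/247

obs 1: x=2 → posterior Dirichlet(10/3, 9, 16/5, 12/5, 9)
obs 2: x=3 → posterior Dirichlet(10/3, 9, 16/5, 17/5, 9)
obs 3: x=0 → posterior Dirichlet(13/3, 9, 16/5, 17/5, 9)
obs 4: x=4 → posterior Dirichlet(13/3, 9, 16/5, 17/5, 10)
obs 5: x=2 → posterior Dirichlet(13/3, 9, 21/5, 17/5, 10)
obs 6: x=2 → posterior Dirichlet(13/3, 9, 26/5, 17/5, 10)
obs 7: x=1 → posterior Dirichlet(13/3, 10, 26/5, 17/5, 10)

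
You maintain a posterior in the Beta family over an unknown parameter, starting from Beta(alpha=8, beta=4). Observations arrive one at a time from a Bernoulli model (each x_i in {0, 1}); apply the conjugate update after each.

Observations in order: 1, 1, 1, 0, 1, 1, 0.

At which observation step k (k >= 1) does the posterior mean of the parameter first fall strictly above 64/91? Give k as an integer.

obs 1: x=1 → posterior Beta(9, 4)
obs 2: x=1 → posterior Beta(10, 4)
obs 3: x=1 → posterior Beta(11, 4)
obs 4: x=0 → posterior Beta(11, 5)
obs 5: x=1 → posterior Beta(12, 5)
obs 6: x=1 → posterior Beta(13, 5)
obs 7: x=0 → posterior Beta(13, 6)

k = 2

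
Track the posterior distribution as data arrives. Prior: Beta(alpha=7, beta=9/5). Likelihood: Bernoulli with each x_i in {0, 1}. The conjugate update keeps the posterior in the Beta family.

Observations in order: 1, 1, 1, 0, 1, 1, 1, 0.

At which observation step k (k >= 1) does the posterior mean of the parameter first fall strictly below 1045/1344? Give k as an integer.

k = 8

obs 1: x=1 → posterior Beta(8, 9/5)
obs 2: x=1 → posterior Beta(9, 9/5)
obs 3: x=1 → posterior Beta(10, 9/5)
obs 4: x=0 → posterior Beta(10, 14/5)
obs 5: x=1 → posterior Beta(11, 14/5)
obs 6: x=1 → posterior Beta(12, 14/5)
obs 7: x=1 → posterior Beta(13, 14/5)
obs 8: x=0 → posterior Beta(13, 19/5)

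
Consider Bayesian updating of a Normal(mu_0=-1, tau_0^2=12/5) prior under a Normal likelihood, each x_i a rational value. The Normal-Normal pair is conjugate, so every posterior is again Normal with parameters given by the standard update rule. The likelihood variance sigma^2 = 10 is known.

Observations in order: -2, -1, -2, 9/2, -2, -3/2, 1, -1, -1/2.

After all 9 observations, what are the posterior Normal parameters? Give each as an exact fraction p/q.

obs 1: x=-2 → posterior Normal(-37/31, 60/31)
obs 2: x=-1 → posterior Normal(-43/37, 60/37)
obs 3: x=-2 → posterior Normal(-55/43, 60/43)
obs 4: x=9/2 → posterior Normal(-4/7, 60/49)
obs 5: x=-2 → posterior Normal(-8/11, 12/11)
obs 6: x=-3/2 → posterior Normal(-49/61, 60/61)
obs 7: x=1 → posterior Normal(-43/67, 60/67)
obs 8: x=-1 → posterior Normal(-49/73, 60/73)
obs 9: x=-1/2 → posterior Normal(-52/79, 60/79)

mu_0=-52/79, tau_0^2=60/79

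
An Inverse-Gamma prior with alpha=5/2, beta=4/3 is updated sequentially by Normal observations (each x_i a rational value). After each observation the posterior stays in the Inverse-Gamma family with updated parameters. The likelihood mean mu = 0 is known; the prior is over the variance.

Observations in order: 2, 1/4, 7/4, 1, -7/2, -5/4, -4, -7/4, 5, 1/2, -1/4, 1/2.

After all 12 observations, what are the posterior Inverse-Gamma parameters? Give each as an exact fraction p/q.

obs 1: x=2 → posterior Inverse-Gamma(3, 10/3)
obs 2: x=1/4 → posterior Inverse-Gamma(7/2, 323/96)
obs 3: x=7/4 → posterior Inverse-Gamma(4, 235/48)
obs 4: x=1 → posterior Inverse-Gamma(9/2, 259/48)
obs 5: x=-7/2 → posterior Inverse-Gamma(5, 553/48)
obs 6: x=-5/4 → posterior Inverse-Gamma(11/2, 1181/96)
obs 7: x=-4 → posterior Inverse-Gamma(6, 1949/96)
obs 8: x=-7/4 → posterior Inverse-Gamma(13/2, 131/6)
obs 9: x=5 → posterior Inverse-Gamma(7, 103/3)
obs 10: x=1/2 → posterior Inverse-Gamma(15/2, 827/24)
obs 11: x=-1/4 → posterior Inverse-Gamma(8, 3311/96)
obs 12: x=1/2 → posterior Inverse-Gamma(17/2, 3323/96)

alpha=17/2, beta=3323/96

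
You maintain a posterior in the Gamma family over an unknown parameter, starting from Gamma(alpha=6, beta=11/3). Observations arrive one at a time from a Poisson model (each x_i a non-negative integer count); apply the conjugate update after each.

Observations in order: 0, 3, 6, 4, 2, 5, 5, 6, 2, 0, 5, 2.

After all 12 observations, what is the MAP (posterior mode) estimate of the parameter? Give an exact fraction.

135/47

obs 1: x=0 → posterior Gamma(6, 14/3)
obs 2: x=3 → posterior Gamma(9, 17/3)
obs 3: x=6 → posterior Gamma(15, 20/3)
obs 4: x=4 → posterior Gamma(19, 23/3)
obs 5: x=2 → posterior Gamma(21, 26/3)
obs 6: x=5 → posterior Gamma(26, 29/3)
obs 7: x=5 → posterior Gamma(31, 32/3)
obs 8: x=6 → posterior Gamma(37, 35/3)
obs 9: x=2 → posterior Gamma(39, 38/3)
obs 10: x=0 → posterior Gamma(39, 41/3)
obs 11: x=5 → posterior Gamma(44, 44/3)
obs 12: x=2 → posterior Gamma(46, 47/3)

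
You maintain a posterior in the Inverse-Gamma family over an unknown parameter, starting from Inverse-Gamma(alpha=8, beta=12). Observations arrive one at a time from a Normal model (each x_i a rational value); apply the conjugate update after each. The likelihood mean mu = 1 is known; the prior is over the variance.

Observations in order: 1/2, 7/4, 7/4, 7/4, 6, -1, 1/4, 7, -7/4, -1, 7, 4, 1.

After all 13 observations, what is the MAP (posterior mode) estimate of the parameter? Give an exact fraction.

obs 1: x=1/2 → posterior Inverse-Gamma(17/2, 97/8)
obs 2: x=7/4 → posterior Inverse-Gamma(9, 397/32)
obs 3: x=7/4 → posterior Inverse-Gamma(19/2, 203/16)
obs 4: x=7/4 → posterior Inverse-Gamma(10, 415/32)
obs 5: x=6 → posterior Inverse-Gamma(21/2, 815/32)
obs 6: x=-1 → posterior Inverse-Gamma(11, 879/32)
obs 7: x=1/4 → posterior Inverse-Gamma(23/2, 111/4)
obs 8: x=7 → posterior Inverse-Gamma(12, 183/4)
obs 9: x=-7/4 → posterior Inverse-Gamma(25/2, 1585/32)
obs 10: x=-1 → posterior Inverse-Gamma(13, 1649/32)
obs 11: x=7 → posterior Inverse-Gamma(27/2, 2225/32)
obs 12: x=4 → posterior Inverse-Gamma(14, 2369/32)
obs 13: x=1 → posterior Inverse-Gamma(29/2, 2369/32)

2369/496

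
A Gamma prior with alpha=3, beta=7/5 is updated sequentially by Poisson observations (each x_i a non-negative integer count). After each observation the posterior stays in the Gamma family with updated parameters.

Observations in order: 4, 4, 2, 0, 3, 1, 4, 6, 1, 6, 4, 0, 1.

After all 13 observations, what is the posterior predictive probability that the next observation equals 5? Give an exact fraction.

obs 1: x=4 → posterior Gamma(7, 12/5)
obs 2: x=4 → posterior Gamma(11, 17/5)
obs 3: x=2 → posterior Gamma(13, 22/5)
obs 4: x=0 → posterior Gamma(13, 27/5)
obs 5: x=3 → posterior Gamma(16, 32/5)
obs 6: x=1 → posterior Gamma(17, 37/5)
obs 7: x=4 → posterior Gamma(21, 42/5)
obs 8: x=6 → posterior Gamma(27, 47/5)
obs 9: x=1 → posterior Gamma(28, 52/5)
obs 10: x=6 → posterior Gamma(34, 57/5)
obs 11: x=4 → posterior Gamma(38, 62/5)
obs 12: x=0 → posterior Gamma(38, 67/5)
obs 13: x=1 → posterior Gamma(39, 72/5)

1172638901437376643745742954877728890503061979341277458446613211613622802841600000/14470844194956686586578531979600925614661213571161209140986527490634170909326733063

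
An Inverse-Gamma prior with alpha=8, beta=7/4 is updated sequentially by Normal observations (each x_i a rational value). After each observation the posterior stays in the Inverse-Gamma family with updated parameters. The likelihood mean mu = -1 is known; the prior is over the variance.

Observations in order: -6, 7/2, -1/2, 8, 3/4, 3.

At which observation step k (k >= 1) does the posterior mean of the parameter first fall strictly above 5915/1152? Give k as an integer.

obs 1: x=-6 → posterior Inverse-Gamma(17/2, 57/4)
obs 2: x=7/2 → posterior Inverse-Gamma(9, 195/8)
obs 3: x=-1/2 → posterior Inverse-Gamma(19/2, 49/2)
obs 4: x=8 → posterior Inverse-Gamma(10, 65)
obs 5: x=3/4 → posterior Inverse-Gamma(21/2, 2129/32)
obs 6: x=3 → posterior Inverse-Gamma(11, 2385/32)

k = 4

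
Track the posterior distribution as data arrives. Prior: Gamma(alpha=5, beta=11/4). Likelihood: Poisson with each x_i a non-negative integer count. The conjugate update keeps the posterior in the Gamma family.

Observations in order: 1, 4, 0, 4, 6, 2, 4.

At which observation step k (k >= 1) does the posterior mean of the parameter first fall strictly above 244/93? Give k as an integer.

k = 7

obs 1: x=1 → posterior Gamma(6, 15/4)
obs 2: x=4 → posterior Gamma(10, 19/4)
obs 3: x=0 → posterior Gamma(10, 23/4)
obs 4: x=4 → posterior Gamma(14, 27/4)
obs 5: x=6 → posterior Gamma(20, 31/4)
obs 6: x=2 → posterior Gamma(22, 35/4)
obs 7: x=4 → posterior Gamma(26, 39/4)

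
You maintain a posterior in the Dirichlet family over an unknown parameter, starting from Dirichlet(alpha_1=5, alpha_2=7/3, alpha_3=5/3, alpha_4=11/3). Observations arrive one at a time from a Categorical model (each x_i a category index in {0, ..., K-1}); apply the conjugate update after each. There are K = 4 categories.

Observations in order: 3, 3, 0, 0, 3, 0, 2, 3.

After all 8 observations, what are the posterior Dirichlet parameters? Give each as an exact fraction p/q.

obs 1: x=3 → posterior Dirichlet(5, 7/3, 5/3, 14/3)
obs 2: x=3 → posterior Dirichlet(5, 7/3, 5/3, 17/3)
obs 3: x=0 → posterior Dirichlet(6, 7/3, 5/3, 17/3)
obs 4: x=0 → posterior Dirichlet(7, 7/3, 5/3, 17/3)
obs 5: x=3 → posterior Dirichlet(7, 7/3, 5/3, 20/3)
obs 6: x=0 → posterior Dirichlet(8, 7/3, 5/3, 20/3)
obs 7: x=2 → posterior Dirichlet(8, 7/3, 8/3, 20/3)
obs 8: x=3 → posterior Dirichlet(8, 7/3, 8/3, 23/3)

alpha_1=8, alpha_2=7/3, alpha_3=8/3, alpha_4=23/3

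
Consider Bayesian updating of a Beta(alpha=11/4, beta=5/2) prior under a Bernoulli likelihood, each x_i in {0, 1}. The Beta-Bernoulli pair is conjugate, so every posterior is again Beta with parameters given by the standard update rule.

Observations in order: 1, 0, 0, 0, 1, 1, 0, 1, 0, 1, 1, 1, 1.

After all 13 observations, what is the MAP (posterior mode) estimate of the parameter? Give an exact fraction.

obs 1: x=1 → posterior Beta(15/4, 5/2)
obs 2: x=0 → posterior Beta(15/4, 7/2)
obs 3: x=0 → posterior Beta(15/4, 9/2)
obs 4: x=0 → posterior Beta(15/4, 11/2)
obs 5: x=1 → posterior Beta(19/4, 11/2)
obs 6: x=1 → posterior Beta(23/4, 11/2)
obs 7: x=0 → posterior Beta(23/4, 13/2)
obs 8: x=1 → posterior Beta(27/4, 13/2)
obs 9: x=0 → posterior Beta(27/4, 15/2)
obs 10: x=1 → posterior Beta(31/4, 15/2)
obs 11: x=1 → posterior Beta(35/4, 15/2)
obs 12: x=1 → posterior Beta(39/4, 15/2)
obs 13: x=1 → posterior Beta(43/4, 15/2)

3/5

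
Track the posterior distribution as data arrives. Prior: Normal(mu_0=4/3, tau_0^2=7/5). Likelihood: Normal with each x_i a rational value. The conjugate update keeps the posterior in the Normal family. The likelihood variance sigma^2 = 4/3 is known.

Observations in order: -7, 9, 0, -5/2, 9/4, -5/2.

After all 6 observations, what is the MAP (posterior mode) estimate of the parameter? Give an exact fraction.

obs 1: x=-7 → posterior Normal(-361/123, 28/41)
obs 2: x=9 → posterior Normal(103/93, 14/31)
obs 3: x=0 → posterior Normal(206/249, 28/83)
obs 4: x=-5/2 → posterior Normal(97/624, 7/26)
obs 5: x=9/4 → posterior Normal(761/1500, 28/125)
obs 6: x=-5/2 → posterior Normal(131/1752, 14/73)

131/1752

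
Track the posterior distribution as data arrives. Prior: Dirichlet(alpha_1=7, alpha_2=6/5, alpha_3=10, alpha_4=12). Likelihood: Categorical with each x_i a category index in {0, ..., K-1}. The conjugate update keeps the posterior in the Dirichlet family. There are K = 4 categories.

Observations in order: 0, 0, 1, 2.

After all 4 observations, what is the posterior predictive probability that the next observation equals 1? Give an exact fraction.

obs 1: x=0 → posterior Dirichlet(8, 6/5, 10, 12)
obs 2: x=0 → posterior Dirichlet(9, 6/5, 10, 12)
obs 3: x=1 → posterior Dirichlet(9, 11/5, 10, 12)
obs 4: x=2 → posterior Dirichlet(9, 11/5, 11, 12)

11/171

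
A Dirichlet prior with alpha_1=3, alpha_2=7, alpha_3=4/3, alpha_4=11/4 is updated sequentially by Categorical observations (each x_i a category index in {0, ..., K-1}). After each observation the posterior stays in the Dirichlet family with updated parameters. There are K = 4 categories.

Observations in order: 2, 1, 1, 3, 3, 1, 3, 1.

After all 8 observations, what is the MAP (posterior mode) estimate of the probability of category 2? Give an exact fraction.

16/217

obs 1: x=2 → posterior Dirichlet(3, 7, 7/3, 11/4)
obs 2: x=1 → posterior Dirichlet(3, 8, 7/3, 11/4)
obs 3: x=1 → posterior Dirichlet(3, 9, 7/3, 11/4)
obs 4: x=3 → posterior Dirichlet(3, 9, 7/3, 15/4)
obs 5: x=3 → posterior Dirichlet(3, 9, 7/3, 19/4)
obs 6: x=1 → posterior Dirichlet(3, 10, 7/3, 19/4)
obs 7: x=3 → posterior Dirichlet(3, 10, 7/3, 23/4)
obs 8: x=1 → posterior Dirichlet(3, 11, 7/3, 23/4)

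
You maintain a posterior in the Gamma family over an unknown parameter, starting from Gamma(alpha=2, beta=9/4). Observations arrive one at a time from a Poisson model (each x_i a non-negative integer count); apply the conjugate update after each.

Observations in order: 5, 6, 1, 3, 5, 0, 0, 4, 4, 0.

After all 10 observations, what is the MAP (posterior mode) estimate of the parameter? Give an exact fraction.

obs 1: x=5 → posterior Gamma(7, 13/4)
obs 2: x=6 → posterior Gamma(13, 17/4)
obs 3: x=1 → posterior Gamma(14, 21/4)
obs 4: x=3 → posterior Gamma(17, 25/4)
obs 5: x=5 → posterior Gamma(22, 29/4)
obs 6: x=0 → posterior Gamma(22, 33/4)
obs 7: x=0 → posterior Gamma(22, 37/4)
obs 8: x=4 → posterior Gamma(26, 41/4)
obs 9: x=4 → posterior Gamma(30, 45/4)
obs 10: x=0 → posterior Gamma(30, 49/4)

116/49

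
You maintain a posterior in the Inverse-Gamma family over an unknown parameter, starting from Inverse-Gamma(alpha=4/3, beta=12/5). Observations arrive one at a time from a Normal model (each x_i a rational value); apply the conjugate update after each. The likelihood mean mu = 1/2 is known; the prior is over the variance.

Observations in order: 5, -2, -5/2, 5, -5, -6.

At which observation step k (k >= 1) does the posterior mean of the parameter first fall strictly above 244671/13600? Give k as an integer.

k = 6

obs 1: x=5 → posterior Inverse-Gamma(11/6, 501/40)
obs 2: x=-2 → posterior Inverse-Gamma(7/3, 313/20)
obs 3: x=-5/2 → posterior Inverse-Gamma(17/6, 403/20)
obs 4: x=5 → posterior Inverse-Gamma(10/3, 1211/40)
obs 5: x=-5 → posterior Inverse-Gamma(23/6, 227/5)
obs 6: x=-6 → posterior Inverse-Gamma(13/3, 2661/40)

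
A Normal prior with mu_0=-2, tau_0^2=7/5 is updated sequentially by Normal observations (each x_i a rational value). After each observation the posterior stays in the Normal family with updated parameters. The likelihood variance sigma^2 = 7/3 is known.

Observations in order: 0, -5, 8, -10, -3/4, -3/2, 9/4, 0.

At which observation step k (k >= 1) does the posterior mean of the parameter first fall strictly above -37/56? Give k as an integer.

k = 3

obs 1: x=0 → posterior Normal(-5/4, 7/8)
obs 2: x=-5 → posterior Normal(-25/11, 7/11)
obs 3: x=8 → posterior Normal(-1/14, 1/2)
obs 4: x=-10 → posterior Normal(-31/17, 7/17)
obs 5: x=-3/4 → posterior Normal(-133/80, 7/20)
obs 6: x=-3/2 → posterior Normal(-151/92, 7/23)
obs 7: x=9/4 → posterior Normal(-31/26, 7/26)
obs 8: x=0 → posterior Normal(-31/29, 7/29)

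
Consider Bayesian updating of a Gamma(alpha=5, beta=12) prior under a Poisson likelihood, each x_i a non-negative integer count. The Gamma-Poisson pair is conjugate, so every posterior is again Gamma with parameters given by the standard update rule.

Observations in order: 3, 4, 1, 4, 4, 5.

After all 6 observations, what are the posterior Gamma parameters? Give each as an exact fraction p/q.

obs 1: x=3 → posterior Gamma(8, 13)
obs 2: x=4 → posterior Gamma(12, 14)
obs 3: x=1 → posterior Gamma(13, 15)
obs 4: x=4 → posterior Gamma(17, 16)
obs 5: x=4 → posterior Gamma(21, 17)
obs 6: x=5 → posterior Gamma(26, 18)

alpha=26, beta=18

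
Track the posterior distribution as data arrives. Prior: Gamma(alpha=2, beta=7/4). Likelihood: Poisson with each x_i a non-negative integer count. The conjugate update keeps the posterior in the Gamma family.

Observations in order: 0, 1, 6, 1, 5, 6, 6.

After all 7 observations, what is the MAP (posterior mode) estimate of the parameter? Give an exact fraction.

104/35

obs 1: x=0 → posterior Gamma(2, 11/4)
obs 2: x=1 → posterior Gamma(3, 15/4)
obs 3: x=6 → posterior Gamma(9, 19/4)
obs 4: x=1 → posterior Gamma(10, 23/4)
obs 5: x=5 → posterior Gamma(15, 27/4)
obs 6: x=6 → posterior Gamma(21, 31/4)
obs 7: x=6 → posterior Gamma(27, 35/4)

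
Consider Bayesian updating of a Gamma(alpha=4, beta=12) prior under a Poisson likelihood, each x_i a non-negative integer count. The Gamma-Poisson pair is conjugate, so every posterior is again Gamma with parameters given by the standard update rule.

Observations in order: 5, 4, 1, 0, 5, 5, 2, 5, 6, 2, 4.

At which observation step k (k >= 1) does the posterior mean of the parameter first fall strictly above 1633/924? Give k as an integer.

k = 10

obs 1: x=5 → posterior Gamma(9, 13)
obs 2: x=4 → posterior Gamma(13, 14)
obs 3: x=1 → posterior Gamma(14, 15)
obs 4: x=0 → posterior Gamma(14, 16)
obs 5: x=5 → posterior Gamma(19, 17)
obs 6: x=5 → posterior Gamma(24, 18)
obs 7: x=2 → posterior Gamma(26, 19)
obs 8: x=5 → posterior Gamma(31, 20)
obs 9: x=6 → posterior Gamma(37, 21)
obs 10: x=2 → posterior Gamma(39, 22)
obs 11: x=4 → posterior Gamma(43, 23)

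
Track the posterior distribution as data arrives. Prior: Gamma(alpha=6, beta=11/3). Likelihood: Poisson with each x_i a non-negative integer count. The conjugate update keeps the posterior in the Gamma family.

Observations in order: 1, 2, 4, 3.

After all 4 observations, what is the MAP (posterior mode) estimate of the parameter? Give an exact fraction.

obs 1: x=1 → posterior Gamma(7, 14/3)
obs 2: x=2 → posterior Gamma(9, 17/3)
obs 3: x=4 → posterior Gamma(13, 20/3)
obs 4: x=3 → posterior Gamma(16, 23/3)

45/23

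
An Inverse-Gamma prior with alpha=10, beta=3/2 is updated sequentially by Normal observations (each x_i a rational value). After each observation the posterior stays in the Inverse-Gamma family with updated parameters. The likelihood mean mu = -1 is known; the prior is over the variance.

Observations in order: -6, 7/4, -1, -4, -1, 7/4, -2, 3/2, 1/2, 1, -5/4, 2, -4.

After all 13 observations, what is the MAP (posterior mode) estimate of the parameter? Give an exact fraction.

1339/560

obs 1: x=-6 → posterior Inverse-Gamma(21/2, 14)
obs 2: x=7/4 → posterior Inverse-Gamma(11, 569/32)
obs 3: x=-1 → posterior Inverse-Gamma(23/2, 569/32)
obs 4: x=-4 → posterior Inverse-Gamma(12, 713/32)
obs 5: x=-1 → posterior Inverse-Gamma(25/2, 713/32)
obs 6: x=7/4 → posterior Inverse-Gamma(13, 417/16)
obs 7: x=-2 → posterior Inverse-Gamma(27/2, 425/16)
obs 8: x=3/2 → posterior Inverse-Gamma(14, 475/16)
obs 9: x=1/2 → posterior Inverse-Gamma(29/2, 493/16)
obs 10: x=1 → posterior Inverse-Gamma(15, 525/16)
obs 11: x=-5/4 → posterior Inverse-Gamma(31/2, 1051/32)
obs 12: x=2 → posterior Inverse-Gamma(16, 1195/32)
obs 13: x=-4 → posterior Inverse-Gamma(33/2, 1339/32)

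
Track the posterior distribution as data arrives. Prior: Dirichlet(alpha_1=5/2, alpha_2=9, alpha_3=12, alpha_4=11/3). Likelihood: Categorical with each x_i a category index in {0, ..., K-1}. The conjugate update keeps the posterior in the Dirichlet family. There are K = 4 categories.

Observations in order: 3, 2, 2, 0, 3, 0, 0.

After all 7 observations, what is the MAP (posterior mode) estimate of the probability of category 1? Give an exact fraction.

48/181

obs 1: x=3 → posterior Dirichlet(5/2, 9, 12, 14/3)
obs 2: x=2 → posterior Dirichlet(5/2, 9, 13, 14/3)
obs 3: x=2 → posterior Dirichlet(5/2, 9, 14, 14/3)
obs 4: x=0 → posterior Dirichlet(7/2, 9, 14, 14/3)
obs 5: x=3 → posterior Dirichlet(7/2, 9, 14, 17/3)
obs 6: x=0 → posterior Dirichlet(9/2, 9, 14, 17/3)
obs 7: x=0 → posterior Dirichlet(11/2, 9, 14, 17/3)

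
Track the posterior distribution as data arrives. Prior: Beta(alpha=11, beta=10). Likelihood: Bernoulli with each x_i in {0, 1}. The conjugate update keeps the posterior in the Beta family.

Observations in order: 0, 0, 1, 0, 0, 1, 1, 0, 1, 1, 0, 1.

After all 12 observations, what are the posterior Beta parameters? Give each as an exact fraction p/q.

obs 1: x=0 → posterior Beta(11, 11)
obs 2: x=0 → posterior Beta(11, 12)
obs 3: x=1 → posterior Beta(12, 12)
obs 4: x=0 → posterior Beta(12, 13)
obs 5: x=0 → posterior Beta(12, 14)
obs 6: x=1 → posterior Beta(13, 14)
obs 7: x=1 → posterior Beta(14, 14)
obs 8: x=0 → posterior Beta(14, 15)
obs 9: x=1 → posterior Beta(15, 15)
obs 10: x=1 → posterior Beta(16, 15)
obs 11: x=0 → posterior Beta(16, 16)
obs 12: x=1 → posterior Beta(17, 16)

alpha=17, beta=16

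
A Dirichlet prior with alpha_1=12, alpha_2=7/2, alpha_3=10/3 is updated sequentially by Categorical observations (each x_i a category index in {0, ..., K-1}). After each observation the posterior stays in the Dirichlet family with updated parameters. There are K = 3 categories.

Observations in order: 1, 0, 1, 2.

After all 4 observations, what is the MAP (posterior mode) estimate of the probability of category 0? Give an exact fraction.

72/119

obs 1: x=1 → posterior Dirichlet(12, 9/2, 10/3)
obs 2: x=0 → posterior Dirichlet(13, 9/2, 10/3)
obs 3: x=1 → posterior Dirichlet(13, 11/2, 10/3)
obs 4: x=2 → posterior Dirichlet(13, 11/2, 13/3)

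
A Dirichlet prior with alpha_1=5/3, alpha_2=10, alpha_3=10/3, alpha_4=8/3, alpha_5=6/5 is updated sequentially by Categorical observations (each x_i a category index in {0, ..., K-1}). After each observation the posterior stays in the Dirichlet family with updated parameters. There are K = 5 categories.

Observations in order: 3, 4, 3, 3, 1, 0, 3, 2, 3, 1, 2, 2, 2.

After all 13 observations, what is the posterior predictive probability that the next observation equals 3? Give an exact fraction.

115/478

obs 1: x=3 → posterior Dirichlet(5/3, 10, 10/3, 11/3, 6/5)
obs 2: x=4 → posterior Dirichlet(5/3, 10, 10/3, 11/3, 11/5)
obs 3: x=3 → posterior Dirichlet(5/3, 10, 10/3, 14/3, 11/5)
obs 4: x=3 → posterior Dirichlet(5/3, 10, 10/3, 17/3, 11/5)
obs 5: x=1 → posterior Dirichlet(5/3, 11, 10/3, 17/3, 11/5)
obs 6: x=0 → posterior Dirichlet(8/3, 11, 10/3, 17/3, 11/5)
obs 7: x=3 → posterior Dirichlet(8/3, 11, 10/3, 20/3, 11/5)
obs 8: x=2 → posterior Dirichlet(8/3, 11, 13/3, 20/3, 11/5)
obs 9: x=3 → posterior Dirichlet(8/3, 11, 13/3, 23/3, 11/5)
obs 10: x=1 → posterior Dirichlet(8/3, 12, 13/3, 23/3, 11/5)
obs 11: x=2 → posterior Dirichlet(8/3, 12, 16/3, 23/3, 11/5)
obs 12: x=2 → posterior Dirichlet(8/3, 12, 19/3, 23/3, 11/5)
obs 13: x=2 → posterior Dirichlet(8/3, 12, 22/3, 23/3, 11/5)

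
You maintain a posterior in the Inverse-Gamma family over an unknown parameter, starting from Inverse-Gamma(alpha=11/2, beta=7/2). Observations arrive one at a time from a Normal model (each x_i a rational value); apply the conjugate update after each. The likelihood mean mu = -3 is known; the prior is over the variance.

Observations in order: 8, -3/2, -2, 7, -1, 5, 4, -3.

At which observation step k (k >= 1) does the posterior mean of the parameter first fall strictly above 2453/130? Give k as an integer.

k = 6

obs 1: x=8 → posterior Inverse-Gamma(6, 64)
obs 2: x=-3/2 → posterior Inverse-Gamma(13/2, 521/8)
obs 3: x=-2 → posterior Inverse-Gamma(7, 525/8)
obs 4: x=7 → posterior Inverse-Gamma(15/2, 925/8)
obs 5: x=-1 → posterior Inverse-Gamma(8, 941/8)
obs 6: x=5 → posterior Inverse-Gamma(17/2, 1197/8)
obs 7: x=4 → posterior Inverse-Gamma(9, 1393/8)
obs 8: x=-3 → posterior Inverse-Gamma(19/2, 1393/8)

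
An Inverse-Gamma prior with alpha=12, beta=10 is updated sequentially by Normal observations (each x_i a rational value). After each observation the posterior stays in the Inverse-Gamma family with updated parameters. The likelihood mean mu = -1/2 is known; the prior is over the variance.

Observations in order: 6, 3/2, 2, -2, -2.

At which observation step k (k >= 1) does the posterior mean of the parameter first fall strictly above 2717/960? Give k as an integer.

k = 3

obs 1: x=6 → posterior Inverse-Gamma(25/2, 249/8)
obs 2: x=3/2 → posterior Inverse-Gamma(13, 265/8)
obs 3: x=2 → posterior Inverse-Gamma(27/2, 145/4)
obs 4: x=-2 → posterior Inverse-Gamma(14, 299/8)
obs 5: x=-2 → posterior Inverse-Gamma(29/2, 77/2)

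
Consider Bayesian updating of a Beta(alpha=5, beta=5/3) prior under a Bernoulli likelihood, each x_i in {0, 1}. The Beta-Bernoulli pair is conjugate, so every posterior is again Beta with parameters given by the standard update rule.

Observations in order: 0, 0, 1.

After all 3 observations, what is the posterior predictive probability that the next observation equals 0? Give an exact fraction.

11/29

obs 1: x=0 → posterior Beta(5, 8/3)
obs 2: x=0 → posterior Beta(5, 11/3)
obs 3: x=1 → posterior Beta(6, 11/3)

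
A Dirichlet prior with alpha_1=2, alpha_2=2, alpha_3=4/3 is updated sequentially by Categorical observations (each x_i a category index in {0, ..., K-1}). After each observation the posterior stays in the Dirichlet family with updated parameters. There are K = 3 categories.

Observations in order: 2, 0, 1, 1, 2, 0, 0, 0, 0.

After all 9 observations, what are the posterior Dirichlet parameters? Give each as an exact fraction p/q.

alpha_1=7, alpha_2=4, alpha_3=10/3

obs 1: x=2 → posterior Dirichlet(2, 2, 7/3)
obs 2: x=0 → posterior Dirichlet(3, 2, 7/3)
obs 3: x=1 → posterior Dirichlet(3, 3, 7/3)
obs 4: x=1 → posterior Dirichlet(3, 4, 7/3)
obs 5: x=2 → posterior Dirichlet(3, 4, 10/3)
obs 6: x=0 → posterior Dirichlet(4, 4, 10/3)
obs 7: x=0 → posterior Dirichlet(5, 4, 10/3)
obs 8: x=0 → posterior Dirichlet(6, 4, 10/3)
obs 9: x=0 → posterior Dirichlet(7, 4, 10/3)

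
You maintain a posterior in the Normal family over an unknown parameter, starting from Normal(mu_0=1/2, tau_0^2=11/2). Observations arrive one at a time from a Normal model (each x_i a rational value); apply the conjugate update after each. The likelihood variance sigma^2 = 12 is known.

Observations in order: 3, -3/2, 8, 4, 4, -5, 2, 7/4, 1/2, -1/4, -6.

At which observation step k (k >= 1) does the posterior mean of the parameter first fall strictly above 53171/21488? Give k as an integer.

k = 5

obs 1: x=3 → posterior Normal(9/7, 132/35)
obs 2: x=-3/2 → posterior Normal(57/92, 66/23)
obs 3: x=8 → posterior Normal(233/114, 44/19)
obs 4: x=4 → posterior Normal(321/136, 33/17)
obs 5: x=4 → posterior Normal(409/158, 132/79)
obs 6: x=-5 → posterior Normal(299/180, 22/15)
obs 7: x=2 → posterior Normal(343/202, 132/101)
obs 8: x=7/4 → posterior Normal(109/64, 33/28)
obs 9: x=1/2 → posterior Normal(785/492, 44/41)
obs 10: x=-1/4 → posterior Normal(387/268, 66/67)
obs 11: x=-6 → posterior Normal(51/58, 132/145)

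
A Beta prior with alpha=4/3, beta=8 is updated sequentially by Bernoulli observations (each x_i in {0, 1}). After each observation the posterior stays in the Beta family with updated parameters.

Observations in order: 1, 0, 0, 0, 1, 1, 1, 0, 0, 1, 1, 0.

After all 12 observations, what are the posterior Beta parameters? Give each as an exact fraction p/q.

obs 1: x=1 → posterior Beta(7/3, 8)
obs 2: x=0 → posterior Beta(7/3, 9)
obs 3: x=0 → posterior Beta(7/3, 10)
obs 4: x=0 → posterior Beta(7/3, 11)
obs 5: x=1 → posterior Beta(10/3, 11)
obs 6: x=1 → posterior Beta(13/3, 11)
obs 7: x=1 → posterior Beta(16/3, 11)
obs 8: x=0 → posterior Beta(16/3, 12)
obs 9: x=0 → posterior Beta(16/3, 13)
obs 10: x=1 → posterior Beta(19/3, 13)
obs 11: x=1 → posterior Beta(22/3, 13)
obs 12: x=0 → posterior Beta(22/3, 14)

alpha=22/3, beta=14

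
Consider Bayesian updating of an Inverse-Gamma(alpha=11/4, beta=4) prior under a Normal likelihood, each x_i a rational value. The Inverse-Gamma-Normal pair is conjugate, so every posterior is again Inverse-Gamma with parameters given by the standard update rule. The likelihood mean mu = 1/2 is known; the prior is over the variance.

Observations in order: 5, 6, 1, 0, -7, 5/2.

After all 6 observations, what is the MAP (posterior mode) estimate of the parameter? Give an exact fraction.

53/6

obs 1: x=5 → posterior Inverse-Gamma(13/4, 113/8)
obs 2: x=6 → posterior Inverse-Gamma(15/4, 117/4)
obs 3: x=1 → posterior Inverse-Gamma(17/4, 235/8)
obs 4: x=0 → posterior Inverse-Gamma(19/4, 59/2)
obs 5: x=-7 → posterior Inverse-Gamma(21/4, 461/8)
obs 6: x=5/2 → posterior Inverse-Gamma(23/4, 477/8)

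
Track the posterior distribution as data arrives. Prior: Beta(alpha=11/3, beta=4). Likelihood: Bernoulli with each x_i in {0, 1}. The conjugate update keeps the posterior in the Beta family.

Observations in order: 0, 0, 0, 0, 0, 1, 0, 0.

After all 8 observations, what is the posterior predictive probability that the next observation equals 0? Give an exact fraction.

obs 1: x=0 → posterior Beta(11/3, 5)
obs 2: x=0 → posterior Beta(11/3, 6)
obs 3: x=0 → posterior Beta(11/3, 7)
obs 4: x=0 → posterior Beta(11/3, 8)
obs 5: x=0 → posterior Beta(11/3, 9)
obs 6: x=1 → posterior Beta(14/3, 9)
obs 7: x=0 → posterior Beta(14/3, 10)
obs 8: x=0 → posterior Beta(14/3, 11)

33/47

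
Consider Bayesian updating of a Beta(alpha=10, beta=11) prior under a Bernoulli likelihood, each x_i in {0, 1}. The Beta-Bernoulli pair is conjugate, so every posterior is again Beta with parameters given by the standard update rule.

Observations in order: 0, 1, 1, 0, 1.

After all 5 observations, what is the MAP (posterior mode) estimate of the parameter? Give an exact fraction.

obs 1: x=0 → posterior Beta(10, 12)
obs 2: x=1 → posterior Beta(11, 12)
obs 3: x=1 → posterior Beta(12, 12)
obs 4: x=0 → posterior Beta(12, 13)
obs 5: x=1 → posterior Beta(13, 13)

1/2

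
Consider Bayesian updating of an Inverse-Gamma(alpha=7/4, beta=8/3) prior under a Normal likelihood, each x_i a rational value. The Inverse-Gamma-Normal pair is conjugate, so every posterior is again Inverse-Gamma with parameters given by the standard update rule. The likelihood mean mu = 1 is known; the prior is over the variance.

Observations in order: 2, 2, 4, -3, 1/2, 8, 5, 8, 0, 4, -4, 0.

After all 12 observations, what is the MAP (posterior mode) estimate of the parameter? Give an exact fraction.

obs 1: x=2 → posterior Inverse-Gamma(9/4, 19/6)
obs 2: x=2 → posterior Inverse-Gamma(11/4, 11/3)
obs 3: x=4 → posterior Inverse-Gamma(13/4, 49/6)
obs 4: x=-3 → posterior Inverse-Gamma(15/4, 97/6)
obs 5: x=1/2 → posterior Inverse-Gamma(17/4, 391/24)
obs 6: x=8 → posterior Inverse-Gamma(19/4, 979/24)
obs 7: x=5 → posterior Inverse-Gamma(21/4, 1171/24)
obs 8: x=8 → posterior Inverse-Gamma(23/4, 1759/24)
obs 9: x=0 → posterior Inverse-Gamma(25/4, 1771/24)
obs 10: x=4 → posterior Inverse-Gamma(27/4, 1879/24)
obs 11: x=-4 → posterior Inverse-Gamma(29/4, 2179/24)
obs 12: x=0 → posterior Inverse-Gamma(31/4, 2191/24)

313/30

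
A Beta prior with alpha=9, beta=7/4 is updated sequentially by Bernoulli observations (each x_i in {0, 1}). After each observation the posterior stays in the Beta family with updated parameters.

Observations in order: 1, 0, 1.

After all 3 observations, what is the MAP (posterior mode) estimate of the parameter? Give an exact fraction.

obs 1: x=1 → posterior Beta(10, 7/4)
obs 2: x=0 → posterior Beta(10, 11/4)
obs 3: x=1 → posterior Beta(11, 11/4)

40/47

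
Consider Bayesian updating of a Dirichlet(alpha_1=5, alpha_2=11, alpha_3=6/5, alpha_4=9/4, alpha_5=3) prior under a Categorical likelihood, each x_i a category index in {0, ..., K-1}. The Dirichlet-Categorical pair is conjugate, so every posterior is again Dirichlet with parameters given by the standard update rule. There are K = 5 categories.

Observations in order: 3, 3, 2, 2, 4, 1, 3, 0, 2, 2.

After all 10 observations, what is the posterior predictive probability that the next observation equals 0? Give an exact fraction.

obs 1: x=3 → posterior Dirichlet(5, 11, 6/5, 13/4, 3)
obs 2: x=3 → posterior Dirichlet(5, 11, 6/5, 17/4, 3)
obs 3: x=2 → posterior Dirichlet(5, 11, 11/5, 17/4, 3)
obs 4: x=2 → posterior Dirichlet(5, 11, 16/5, 17/4, 3)
obs 5: x=4 → posterior Dirichlet(5, 11, 16/5, 17/4, 4)
obs 6: x=1 → posterior Dirichlet(5, 12, 16/5, 17/4, 4)
obs 7: x=3 → posterior Dirichlet(5, 12, 16/5, 21/4, 4)
obs 8: x=0 → posterior Dirichlet(6, 12, 16/5, 21/4, 4)
obs 9: x=2 → posterior Dirichlet(6, 12, 21/5, 21/4, 4)
obs 10: x=2 → posterior Dirichlet(6, 12, 26/5, 21/4, 4)

120/649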